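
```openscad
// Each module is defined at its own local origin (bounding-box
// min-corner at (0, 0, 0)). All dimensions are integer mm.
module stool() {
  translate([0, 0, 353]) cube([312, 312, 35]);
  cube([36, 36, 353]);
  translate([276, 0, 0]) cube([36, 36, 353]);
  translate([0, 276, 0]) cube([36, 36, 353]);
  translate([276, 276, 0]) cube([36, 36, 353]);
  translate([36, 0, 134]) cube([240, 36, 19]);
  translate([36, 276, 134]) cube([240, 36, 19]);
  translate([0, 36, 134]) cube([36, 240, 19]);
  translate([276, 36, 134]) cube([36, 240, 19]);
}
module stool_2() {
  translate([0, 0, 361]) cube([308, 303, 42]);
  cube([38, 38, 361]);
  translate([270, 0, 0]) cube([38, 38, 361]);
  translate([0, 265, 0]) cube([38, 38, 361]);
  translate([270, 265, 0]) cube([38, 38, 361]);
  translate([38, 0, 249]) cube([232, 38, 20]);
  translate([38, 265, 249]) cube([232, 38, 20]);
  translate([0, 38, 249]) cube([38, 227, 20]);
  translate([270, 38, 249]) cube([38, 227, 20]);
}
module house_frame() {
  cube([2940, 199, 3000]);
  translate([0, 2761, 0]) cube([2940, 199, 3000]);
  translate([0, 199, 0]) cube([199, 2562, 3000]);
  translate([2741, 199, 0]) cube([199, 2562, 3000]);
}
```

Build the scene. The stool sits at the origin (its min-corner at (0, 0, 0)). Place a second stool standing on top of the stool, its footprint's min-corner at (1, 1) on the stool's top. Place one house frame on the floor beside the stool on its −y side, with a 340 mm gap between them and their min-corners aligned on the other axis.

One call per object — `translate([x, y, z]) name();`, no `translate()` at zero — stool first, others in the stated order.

stool();
translate([1, 1, 388]) stool_2();
translate([0, -3300, 0]) house_frame();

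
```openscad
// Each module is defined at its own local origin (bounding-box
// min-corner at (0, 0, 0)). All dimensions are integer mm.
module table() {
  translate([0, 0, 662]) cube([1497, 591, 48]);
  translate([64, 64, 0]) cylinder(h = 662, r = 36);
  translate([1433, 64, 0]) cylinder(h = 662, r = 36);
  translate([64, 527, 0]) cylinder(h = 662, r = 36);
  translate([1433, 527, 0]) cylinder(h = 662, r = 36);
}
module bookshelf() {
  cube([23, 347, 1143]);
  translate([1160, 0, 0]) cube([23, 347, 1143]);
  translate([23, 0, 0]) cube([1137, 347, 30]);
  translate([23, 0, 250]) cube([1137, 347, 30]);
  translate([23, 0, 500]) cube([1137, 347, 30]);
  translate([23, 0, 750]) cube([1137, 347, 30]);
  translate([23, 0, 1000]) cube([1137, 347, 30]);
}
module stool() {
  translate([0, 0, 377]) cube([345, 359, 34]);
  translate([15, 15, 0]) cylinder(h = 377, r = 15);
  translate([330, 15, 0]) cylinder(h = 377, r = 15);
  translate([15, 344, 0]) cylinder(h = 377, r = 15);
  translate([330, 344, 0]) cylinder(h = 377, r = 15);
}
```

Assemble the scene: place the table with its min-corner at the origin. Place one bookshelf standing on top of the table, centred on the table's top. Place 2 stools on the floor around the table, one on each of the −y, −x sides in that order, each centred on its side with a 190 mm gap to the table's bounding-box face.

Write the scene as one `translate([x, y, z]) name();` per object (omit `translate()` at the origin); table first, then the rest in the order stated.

table();
translate([157, 122, 710]) bookshelf();
translate([576, -549, 0]) stool();
translate([-535, 116, 0]) stool();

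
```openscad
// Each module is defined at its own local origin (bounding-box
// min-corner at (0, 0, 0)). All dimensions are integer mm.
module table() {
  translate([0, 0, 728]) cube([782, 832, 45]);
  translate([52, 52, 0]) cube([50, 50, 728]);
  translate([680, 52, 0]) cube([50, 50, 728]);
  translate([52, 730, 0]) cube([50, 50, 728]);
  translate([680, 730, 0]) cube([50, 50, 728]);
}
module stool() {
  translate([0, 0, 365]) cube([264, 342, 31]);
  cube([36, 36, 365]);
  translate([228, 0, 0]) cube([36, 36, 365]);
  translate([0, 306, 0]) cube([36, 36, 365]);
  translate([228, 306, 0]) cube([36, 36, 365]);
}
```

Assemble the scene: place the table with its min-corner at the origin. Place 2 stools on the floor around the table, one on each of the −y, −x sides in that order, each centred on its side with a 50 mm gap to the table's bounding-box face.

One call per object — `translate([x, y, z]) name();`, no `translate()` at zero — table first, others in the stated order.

table();
translate([259, -392, 0]) stool();
translate([-314, 245, 0]) stool();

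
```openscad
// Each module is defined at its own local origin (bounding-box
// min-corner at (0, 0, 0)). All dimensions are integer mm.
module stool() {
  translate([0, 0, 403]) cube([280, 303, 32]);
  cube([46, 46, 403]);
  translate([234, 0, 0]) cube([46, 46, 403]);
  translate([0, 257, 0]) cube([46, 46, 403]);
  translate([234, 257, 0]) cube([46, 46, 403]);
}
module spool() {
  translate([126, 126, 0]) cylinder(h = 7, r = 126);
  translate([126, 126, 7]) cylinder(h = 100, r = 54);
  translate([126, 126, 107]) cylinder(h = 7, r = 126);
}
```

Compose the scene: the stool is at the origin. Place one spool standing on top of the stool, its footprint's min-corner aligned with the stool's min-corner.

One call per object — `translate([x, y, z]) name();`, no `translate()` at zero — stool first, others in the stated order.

stool();
translate([0, 0, 435]) spool();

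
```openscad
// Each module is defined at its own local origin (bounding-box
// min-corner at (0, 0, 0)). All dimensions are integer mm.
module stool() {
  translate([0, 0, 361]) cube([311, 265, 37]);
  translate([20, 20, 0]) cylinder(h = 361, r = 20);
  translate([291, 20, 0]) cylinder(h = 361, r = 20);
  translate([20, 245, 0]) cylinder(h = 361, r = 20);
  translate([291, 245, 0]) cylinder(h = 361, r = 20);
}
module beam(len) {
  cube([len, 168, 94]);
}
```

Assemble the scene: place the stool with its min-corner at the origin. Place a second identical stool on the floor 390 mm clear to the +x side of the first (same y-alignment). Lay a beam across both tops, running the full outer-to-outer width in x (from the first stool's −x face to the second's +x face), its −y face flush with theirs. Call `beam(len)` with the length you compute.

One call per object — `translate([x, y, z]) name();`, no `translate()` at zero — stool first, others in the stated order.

stool();
translate([701, 0, 0]) stool();
translate([0, 0, 398]) beam(1012);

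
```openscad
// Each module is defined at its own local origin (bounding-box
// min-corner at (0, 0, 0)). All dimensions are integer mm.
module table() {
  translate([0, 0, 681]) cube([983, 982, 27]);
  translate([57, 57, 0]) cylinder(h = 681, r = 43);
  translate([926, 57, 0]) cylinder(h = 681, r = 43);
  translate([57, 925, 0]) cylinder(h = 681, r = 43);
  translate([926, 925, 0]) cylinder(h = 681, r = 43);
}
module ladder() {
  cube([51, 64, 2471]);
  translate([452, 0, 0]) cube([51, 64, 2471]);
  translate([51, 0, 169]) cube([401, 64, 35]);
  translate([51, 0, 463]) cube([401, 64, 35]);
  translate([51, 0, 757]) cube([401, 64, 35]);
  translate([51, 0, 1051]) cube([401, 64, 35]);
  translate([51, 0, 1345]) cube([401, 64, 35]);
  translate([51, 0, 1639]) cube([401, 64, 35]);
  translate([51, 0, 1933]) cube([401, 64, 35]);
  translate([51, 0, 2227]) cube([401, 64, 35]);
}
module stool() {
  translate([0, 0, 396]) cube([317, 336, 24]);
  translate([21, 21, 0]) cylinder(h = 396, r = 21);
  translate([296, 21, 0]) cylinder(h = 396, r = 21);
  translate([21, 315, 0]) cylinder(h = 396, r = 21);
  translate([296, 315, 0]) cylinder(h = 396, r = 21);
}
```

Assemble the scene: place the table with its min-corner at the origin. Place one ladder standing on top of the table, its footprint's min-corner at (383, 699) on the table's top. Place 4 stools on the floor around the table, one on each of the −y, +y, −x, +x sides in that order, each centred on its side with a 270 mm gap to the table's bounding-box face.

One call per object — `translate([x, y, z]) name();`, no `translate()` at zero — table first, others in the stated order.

table();
translate([383, 699, 708]) ladder();
translate([333, -606, 0]) stool();
translate([333, 1252, 0]) stool();
translate([-587, 323, 0]) stool();
translate([1253, 323, 0]) stool();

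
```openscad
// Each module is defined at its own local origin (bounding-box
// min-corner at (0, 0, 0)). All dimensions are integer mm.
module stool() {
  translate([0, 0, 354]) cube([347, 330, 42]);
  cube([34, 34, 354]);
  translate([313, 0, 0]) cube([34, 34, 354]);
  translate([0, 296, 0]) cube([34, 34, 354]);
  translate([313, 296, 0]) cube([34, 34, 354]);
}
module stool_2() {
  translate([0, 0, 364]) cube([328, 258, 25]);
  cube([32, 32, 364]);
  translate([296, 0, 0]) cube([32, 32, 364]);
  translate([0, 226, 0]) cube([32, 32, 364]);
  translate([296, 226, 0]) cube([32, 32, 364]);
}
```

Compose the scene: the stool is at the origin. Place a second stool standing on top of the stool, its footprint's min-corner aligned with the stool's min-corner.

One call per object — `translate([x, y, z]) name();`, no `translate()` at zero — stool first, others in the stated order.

stool();
translate([0, 0, 396]) stool_2();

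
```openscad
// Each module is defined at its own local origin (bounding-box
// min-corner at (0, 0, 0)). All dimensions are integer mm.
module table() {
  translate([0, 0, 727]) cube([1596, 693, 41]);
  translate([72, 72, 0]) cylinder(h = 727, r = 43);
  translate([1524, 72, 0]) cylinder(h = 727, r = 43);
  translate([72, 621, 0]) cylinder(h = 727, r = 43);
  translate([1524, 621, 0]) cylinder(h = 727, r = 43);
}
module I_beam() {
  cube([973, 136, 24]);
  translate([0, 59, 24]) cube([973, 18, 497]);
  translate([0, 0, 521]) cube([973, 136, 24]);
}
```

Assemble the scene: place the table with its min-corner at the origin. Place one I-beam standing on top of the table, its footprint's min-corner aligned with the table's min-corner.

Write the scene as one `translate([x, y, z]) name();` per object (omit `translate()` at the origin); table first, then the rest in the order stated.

table();
translate([0, 0, 768]) I_beam();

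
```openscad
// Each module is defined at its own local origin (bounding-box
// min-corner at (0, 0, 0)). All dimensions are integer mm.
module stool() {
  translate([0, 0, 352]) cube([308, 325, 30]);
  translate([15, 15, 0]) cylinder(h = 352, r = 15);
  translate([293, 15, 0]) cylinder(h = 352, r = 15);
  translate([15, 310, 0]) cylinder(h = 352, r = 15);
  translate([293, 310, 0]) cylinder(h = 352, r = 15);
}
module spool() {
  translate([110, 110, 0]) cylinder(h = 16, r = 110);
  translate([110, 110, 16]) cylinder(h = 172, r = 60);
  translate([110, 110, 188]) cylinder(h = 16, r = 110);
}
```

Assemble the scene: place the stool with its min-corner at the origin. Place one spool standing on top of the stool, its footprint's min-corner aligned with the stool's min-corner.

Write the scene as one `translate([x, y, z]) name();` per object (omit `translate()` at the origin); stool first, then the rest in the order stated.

stool();
translate([0, 0, 382]) spool();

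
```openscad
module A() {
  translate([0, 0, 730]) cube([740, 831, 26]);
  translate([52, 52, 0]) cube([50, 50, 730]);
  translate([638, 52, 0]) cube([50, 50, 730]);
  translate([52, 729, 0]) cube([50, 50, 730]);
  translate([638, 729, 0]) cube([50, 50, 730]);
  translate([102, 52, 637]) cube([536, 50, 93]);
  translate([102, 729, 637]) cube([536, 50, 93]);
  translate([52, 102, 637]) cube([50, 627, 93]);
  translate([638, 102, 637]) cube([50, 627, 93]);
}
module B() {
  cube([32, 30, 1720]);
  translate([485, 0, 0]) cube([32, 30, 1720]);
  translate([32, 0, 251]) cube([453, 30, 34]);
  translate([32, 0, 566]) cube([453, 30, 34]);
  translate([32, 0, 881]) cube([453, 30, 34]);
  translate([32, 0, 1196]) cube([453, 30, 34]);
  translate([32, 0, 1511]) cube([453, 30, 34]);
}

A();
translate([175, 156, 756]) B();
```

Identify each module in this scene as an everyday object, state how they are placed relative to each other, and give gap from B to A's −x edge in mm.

A is a table. B is a ladder. The ladder is on top of the table. The gap from the ladder to the table's −x edge is 175 mm.

The ladder's min-x is at 175; the table's min-x is 0; gap = 175 mm.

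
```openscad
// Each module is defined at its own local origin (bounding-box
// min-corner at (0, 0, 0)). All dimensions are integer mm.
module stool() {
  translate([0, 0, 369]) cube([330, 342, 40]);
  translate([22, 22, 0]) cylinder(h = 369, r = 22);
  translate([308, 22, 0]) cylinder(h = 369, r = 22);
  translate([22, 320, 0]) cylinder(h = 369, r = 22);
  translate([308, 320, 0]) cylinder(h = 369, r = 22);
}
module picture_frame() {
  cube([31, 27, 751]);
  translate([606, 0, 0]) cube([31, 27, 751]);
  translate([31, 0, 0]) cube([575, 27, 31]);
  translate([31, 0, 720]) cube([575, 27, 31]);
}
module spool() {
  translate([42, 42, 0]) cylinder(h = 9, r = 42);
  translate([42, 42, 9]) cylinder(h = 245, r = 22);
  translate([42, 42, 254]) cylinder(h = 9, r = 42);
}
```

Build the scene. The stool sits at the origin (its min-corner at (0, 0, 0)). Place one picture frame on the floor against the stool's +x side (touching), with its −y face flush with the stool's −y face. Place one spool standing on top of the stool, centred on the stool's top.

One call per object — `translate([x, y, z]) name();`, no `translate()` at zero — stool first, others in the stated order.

stool();
translate([330, 0, 0]) picture_frame();
translate([123, 129, 409]) spool();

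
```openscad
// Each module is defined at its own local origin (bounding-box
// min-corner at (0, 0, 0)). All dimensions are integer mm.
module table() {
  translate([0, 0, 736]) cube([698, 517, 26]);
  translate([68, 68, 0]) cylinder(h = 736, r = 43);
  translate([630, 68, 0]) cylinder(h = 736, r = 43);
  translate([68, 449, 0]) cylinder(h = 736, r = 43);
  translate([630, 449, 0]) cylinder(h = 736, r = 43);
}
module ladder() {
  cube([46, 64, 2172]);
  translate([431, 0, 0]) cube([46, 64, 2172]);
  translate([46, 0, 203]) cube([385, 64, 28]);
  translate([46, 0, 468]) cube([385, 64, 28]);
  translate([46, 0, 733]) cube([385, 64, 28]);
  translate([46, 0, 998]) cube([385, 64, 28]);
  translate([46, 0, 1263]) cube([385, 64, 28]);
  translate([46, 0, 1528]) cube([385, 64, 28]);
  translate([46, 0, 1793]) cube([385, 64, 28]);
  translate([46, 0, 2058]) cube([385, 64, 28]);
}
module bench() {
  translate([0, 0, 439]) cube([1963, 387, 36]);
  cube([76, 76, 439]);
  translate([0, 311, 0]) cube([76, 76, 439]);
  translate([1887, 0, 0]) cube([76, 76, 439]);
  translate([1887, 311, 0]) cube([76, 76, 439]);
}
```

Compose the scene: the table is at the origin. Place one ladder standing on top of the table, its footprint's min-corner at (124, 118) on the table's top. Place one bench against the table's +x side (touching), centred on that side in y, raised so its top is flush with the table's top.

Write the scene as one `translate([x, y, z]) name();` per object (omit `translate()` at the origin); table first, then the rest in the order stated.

table();
translate([124, 118, 762]) ladder();
translate([698, 65, 287]) bench();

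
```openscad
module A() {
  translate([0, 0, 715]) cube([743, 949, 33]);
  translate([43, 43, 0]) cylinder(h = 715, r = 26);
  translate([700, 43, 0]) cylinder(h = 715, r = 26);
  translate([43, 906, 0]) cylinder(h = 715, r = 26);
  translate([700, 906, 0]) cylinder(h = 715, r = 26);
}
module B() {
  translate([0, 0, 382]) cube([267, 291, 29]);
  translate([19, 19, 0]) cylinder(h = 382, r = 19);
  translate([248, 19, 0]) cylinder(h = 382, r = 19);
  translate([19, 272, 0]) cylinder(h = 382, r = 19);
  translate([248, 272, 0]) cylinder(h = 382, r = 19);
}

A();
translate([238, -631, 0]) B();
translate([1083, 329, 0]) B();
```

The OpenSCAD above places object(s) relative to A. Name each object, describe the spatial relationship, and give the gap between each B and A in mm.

A is a table. B is a stool. Two stools sit around the table at the −y, +x sides. The gap between each stool and the table is 340 mm.

Each stool's nearest face is 340 mm from the table's bounding box.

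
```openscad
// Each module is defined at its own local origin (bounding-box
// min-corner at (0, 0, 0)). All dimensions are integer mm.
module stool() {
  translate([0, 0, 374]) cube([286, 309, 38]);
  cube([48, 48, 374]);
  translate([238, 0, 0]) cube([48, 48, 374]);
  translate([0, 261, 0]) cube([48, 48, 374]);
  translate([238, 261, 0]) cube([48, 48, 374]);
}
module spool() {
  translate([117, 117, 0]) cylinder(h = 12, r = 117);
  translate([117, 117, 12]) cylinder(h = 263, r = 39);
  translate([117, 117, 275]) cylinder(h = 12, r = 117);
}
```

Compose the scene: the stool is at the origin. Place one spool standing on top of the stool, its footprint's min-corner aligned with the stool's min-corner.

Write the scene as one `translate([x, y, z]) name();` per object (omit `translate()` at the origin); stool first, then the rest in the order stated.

stool();
translate([0, 0, 412]) spool();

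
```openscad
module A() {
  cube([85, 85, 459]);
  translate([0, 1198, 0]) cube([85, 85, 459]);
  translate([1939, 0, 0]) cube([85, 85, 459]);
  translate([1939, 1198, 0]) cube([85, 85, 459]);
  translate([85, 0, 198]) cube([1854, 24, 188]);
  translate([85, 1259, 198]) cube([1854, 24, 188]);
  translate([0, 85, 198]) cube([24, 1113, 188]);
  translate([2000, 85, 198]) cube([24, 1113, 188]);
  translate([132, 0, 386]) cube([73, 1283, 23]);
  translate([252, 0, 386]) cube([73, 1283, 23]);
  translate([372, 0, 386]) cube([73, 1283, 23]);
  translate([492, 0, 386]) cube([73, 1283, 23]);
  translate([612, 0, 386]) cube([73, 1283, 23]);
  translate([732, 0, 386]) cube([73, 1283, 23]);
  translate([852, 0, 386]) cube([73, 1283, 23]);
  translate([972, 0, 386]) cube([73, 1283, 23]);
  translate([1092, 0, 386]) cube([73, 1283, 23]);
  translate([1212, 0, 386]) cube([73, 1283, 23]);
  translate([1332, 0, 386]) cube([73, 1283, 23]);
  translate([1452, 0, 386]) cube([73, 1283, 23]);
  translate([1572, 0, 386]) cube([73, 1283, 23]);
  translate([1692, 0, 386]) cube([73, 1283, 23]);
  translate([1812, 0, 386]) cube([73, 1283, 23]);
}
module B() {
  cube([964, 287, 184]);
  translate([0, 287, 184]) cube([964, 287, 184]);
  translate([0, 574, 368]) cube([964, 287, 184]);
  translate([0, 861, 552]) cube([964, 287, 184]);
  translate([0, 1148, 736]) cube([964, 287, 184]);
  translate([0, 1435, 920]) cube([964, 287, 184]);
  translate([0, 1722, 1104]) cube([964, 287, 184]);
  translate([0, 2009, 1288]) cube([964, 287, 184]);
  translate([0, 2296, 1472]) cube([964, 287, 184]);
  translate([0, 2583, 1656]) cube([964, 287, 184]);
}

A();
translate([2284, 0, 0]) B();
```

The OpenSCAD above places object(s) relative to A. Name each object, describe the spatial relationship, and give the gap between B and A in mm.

The staircase's nearest face is 260 mm from the bed frame's +x face.

A is a bed frame. B is a staircase. The staircase is on the floor beside the bed frame on its +x side. The gap between the staircase and the bed frame is 260 mm.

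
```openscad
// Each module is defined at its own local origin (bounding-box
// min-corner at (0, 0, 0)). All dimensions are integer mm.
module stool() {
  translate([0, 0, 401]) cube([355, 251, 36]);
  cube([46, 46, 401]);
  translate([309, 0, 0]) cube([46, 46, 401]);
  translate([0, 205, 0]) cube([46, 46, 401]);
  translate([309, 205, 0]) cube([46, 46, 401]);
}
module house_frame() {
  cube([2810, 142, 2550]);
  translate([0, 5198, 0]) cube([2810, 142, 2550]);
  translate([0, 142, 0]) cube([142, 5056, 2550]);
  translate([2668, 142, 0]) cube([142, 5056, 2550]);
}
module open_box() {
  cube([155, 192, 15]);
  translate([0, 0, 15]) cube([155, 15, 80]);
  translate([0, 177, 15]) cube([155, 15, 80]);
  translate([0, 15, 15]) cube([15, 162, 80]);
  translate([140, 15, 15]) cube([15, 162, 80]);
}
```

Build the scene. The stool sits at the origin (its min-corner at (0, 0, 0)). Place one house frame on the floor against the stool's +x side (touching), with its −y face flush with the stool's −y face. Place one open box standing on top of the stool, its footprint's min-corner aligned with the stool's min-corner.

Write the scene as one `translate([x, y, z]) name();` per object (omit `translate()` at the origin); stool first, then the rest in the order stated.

stool();
translate([355, 0, 0]) house_frame();
translate([0, 0, 437]) open_box();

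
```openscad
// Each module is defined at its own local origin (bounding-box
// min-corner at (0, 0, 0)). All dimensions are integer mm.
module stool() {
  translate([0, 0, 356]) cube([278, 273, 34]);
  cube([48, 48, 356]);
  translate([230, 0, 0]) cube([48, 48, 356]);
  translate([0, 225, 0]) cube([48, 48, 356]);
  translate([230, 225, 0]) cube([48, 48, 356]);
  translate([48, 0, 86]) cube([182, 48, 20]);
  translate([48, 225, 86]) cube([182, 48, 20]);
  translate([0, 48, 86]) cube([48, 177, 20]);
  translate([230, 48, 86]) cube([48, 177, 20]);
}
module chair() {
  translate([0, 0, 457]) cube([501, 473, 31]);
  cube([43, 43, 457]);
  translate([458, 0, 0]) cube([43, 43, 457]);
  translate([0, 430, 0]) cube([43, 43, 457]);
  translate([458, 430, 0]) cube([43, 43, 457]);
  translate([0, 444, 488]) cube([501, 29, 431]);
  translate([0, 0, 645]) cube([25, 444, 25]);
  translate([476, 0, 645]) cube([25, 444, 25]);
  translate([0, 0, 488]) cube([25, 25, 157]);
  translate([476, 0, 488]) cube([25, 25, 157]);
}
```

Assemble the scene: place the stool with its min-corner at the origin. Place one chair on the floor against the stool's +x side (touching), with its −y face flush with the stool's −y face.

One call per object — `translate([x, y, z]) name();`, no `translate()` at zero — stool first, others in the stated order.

stool();
translate([278, 0, 0]) chair();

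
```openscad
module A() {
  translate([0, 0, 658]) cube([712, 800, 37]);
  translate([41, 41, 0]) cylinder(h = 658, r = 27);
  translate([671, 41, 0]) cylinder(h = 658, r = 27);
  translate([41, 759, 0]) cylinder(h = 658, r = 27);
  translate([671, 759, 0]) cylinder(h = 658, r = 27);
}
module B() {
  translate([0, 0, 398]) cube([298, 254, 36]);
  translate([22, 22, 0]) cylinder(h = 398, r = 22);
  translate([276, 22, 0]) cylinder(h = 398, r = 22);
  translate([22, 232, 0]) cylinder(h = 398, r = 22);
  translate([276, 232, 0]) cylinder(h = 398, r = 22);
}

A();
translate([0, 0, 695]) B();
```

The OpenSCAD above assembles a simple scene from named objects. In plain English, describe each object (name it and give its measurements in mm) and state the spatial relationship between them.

A is a rectangular dining table. The top is 712×800×37 mm with its upper surface at z = 695 mm. It stands on four round legs of 54 mm diameter, each leg's bounding box inset 14 mm from the nearest pair of top edges, running from the floor to the underside of the top.

B is a four-legged stool. The seat is 298×254 mm, 36 mm thick, top at z = 434 mm. It stands on four round legs, each 44 mm in diameter, from z = 0 to the seat underside, each leg's axis is inset half a diameter from the nearest pair of seat edges (so the leg's bounding box is flush with the corner).

The stool is on top of the table.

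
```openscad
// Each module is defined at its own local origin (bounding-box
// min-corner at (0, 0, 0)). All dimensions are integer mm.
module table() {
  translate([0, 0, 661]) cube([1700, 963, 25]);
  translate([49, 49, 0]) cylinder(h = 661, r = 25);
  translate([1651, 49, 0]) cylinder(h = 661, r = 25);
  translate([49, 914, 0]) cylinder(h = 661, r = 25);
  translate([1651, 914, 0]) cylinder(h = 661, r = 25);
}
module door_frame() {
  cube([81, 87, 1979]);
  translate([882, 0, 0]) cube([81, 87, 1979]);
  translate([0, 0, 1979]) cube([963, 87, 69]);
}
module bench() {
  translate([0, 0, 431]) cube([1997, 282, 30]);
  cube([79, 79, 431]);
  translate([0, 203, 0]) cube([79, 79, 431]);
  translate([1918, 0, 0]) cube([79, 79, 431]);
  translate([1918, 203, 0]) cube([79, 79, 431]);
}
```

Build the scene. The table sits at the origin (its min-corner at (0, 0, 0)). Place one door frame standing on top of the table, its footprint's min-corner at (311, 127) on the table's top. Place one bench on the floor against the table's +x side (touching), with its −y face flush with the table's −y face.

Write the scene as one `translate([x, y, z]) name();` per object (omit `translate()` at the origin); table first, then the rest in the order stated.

table();
translate([311, 127, 686]) door_frame();
translate([1700, 0, 0]) bench();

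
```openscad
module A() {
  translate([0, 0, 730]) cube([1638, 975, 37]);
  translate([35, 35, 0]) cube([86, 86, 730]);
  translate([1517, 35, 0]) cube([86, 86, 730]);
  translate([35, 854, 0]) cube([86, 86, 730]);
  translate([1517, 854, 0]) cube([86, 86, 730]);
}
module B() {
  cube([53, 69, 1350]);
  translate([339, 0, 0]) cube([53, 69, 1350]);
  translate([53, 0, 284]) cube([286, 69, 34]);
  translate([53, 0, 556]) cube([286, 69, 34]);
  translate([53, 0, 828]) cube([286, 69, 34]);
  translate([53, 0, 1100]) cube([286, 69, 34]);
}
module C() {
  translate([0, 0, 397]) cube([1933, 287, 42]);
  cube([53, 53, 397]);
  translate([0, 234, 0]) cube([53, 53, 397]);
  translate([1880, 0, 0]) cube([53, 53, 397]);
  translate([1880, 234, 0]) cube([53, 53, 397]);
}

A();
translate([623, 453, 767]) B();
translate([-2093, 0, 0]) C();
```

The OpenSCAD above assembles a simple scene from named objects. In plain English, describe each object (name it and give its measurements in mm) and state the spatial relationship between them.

A is a table with a 1638×975 mm rectangular top, 37 mm thick, top surface at z = 767 mm, supported by four 86×86 mm square legs, each inset 35 mm from the nearest pair of top edges, running from the floor.

B is a wooden ladder with two side rails of 53×69 mm section and 1350 mm height, set 392 mm apart overall. Between them run 4 rectangular rungs (69 mm deep, 34 mm thick), front faces flush with the rails' −y face. The bottom of the first rung is 284 mm above the floor and each subsequent rung is 272 mm higher than the one below.

C is a long wooden bench with a 1933 mm (x) × 287 mm (y) seat, 42 mm thick, its top surface 439 mm above the floor. Four 53 mm square legs at the seat corners, flush with the edges, run from z = 0 to the seat underside.

The ladder is on top of the table, centred. The bench is on the floor beside the table on its −x side.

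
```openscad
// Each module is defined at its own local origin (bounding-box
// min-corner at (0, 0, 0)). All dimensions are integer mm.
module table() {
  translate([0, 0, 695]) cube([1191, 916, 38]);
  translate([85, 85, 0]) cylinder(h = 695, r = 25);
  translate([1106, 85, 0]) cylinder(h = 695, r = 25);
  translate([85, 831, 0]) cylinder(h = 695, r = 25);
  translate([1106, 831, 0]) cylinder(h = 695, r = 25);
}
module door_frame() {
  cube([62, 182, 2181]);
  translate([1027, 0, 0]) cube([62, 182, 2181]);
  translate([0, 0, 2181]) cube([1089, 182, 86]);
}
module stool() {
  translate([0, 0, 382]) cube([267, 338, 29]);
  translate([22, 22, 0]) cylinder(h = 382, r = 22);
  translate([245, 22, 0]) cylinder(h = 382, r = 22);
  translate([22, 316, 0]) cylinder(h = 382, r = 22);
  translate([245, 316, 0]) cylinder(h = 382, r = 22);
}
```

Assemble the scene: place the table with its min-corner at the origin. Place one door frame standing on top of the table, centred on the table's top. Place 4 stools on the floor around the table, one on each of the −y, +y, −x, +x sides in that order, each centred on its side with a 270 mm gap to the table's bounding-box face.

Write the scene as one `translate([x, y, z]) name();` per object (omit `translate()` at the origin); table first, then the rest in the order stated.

table();
translate([51, 367, 733]) door_frame();
translate([462, -608, 0]) stool();
translate([462, 1186, 0]) stool();
translate([-537, 289, 0]) stool();
translate([1461, 289, 0]) stool();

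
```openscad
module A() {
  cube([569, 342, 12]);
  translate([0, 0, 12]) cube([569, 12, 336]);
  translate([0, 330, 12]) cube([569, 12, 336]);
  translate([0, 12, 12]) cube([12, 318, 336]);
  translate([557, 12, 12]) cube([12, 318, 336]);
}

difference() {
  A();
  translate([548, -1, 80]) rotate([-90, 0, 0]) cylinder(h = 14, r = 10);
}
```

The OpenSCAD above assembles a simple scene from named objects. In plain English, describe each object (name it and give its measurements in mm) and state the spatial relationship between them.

A is an open-topped rectangular box: outside dimensions 569×342×348 mm, with a uniform wall and base thickness of 12 mm. The base is a full 569×342 slab on the floor; four walls sit on top of the base. The front and back walls (the −y and +y sides) span the full width; the two side walls fit between them.

The open box has a circular hole of radius 10 mm through its front wall, centred at (x = 548, z = 80).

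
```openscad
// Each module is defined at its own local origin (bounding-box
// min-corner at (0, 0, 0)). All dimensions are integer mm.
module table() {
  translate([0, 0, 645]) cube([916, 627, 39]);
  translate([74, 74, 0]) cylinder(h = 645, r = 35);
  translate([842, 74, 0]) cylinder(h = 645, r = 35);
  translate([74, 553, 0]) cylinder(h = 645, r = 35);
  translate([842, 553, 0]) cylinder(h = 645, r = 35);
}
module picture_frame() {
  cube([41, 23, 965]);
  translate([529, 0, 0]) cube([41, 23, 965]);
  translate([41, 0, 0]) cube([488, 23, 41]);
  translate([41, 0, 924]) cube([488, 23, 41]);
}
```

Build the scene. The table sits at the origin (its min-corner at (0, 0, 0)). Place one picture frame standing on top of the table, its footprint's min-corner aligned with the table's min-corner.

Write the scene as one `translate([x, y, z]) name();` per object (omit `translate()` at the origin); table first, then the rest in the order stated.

table();
translate([0, 0, 684]) picture_frame();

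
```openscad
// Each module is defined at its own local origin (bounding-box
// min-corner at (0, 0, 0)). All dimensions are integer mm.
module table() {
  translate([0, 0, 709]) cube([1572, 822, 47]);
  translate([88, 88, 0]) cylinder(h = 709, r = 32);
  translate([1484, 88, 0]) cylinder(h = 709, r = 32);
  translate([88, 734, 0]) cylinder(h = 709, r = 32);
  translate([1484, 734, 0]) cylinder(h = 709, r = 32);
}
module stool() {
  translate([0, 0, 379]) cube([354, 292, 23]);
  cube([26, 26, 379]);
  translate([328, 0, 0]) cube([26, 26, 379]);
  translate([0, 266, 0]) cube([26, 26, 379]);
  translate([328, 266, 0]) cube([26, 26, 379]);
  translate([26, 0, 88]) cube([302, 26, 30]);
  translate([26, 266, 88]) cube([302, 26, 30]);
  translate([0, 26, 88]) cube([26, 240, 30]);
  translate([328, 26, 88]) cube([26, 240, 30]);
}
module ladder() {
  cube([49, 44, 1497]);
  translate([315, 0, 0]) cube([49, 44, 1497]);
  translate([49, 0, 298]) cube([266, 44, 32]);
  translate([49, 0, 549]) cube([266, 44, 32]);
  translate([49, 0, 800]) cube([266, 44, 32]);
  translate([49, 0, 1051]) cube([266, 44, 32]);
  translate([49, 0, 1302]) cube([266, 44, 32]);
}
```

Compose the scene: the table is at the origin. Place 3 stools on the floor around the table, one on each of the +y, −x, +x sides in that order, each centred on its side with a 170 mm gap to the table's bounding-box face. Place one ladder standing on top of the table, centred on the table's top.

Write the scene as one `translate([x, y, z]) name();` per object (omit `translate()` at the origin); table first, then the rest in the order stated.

table();
translate([609, 992, 0]) stool();
translate([-524, 265, 0]) stool();
translate([1742, 265, 0]) stool();
translate([604, 389, 756]) ladder();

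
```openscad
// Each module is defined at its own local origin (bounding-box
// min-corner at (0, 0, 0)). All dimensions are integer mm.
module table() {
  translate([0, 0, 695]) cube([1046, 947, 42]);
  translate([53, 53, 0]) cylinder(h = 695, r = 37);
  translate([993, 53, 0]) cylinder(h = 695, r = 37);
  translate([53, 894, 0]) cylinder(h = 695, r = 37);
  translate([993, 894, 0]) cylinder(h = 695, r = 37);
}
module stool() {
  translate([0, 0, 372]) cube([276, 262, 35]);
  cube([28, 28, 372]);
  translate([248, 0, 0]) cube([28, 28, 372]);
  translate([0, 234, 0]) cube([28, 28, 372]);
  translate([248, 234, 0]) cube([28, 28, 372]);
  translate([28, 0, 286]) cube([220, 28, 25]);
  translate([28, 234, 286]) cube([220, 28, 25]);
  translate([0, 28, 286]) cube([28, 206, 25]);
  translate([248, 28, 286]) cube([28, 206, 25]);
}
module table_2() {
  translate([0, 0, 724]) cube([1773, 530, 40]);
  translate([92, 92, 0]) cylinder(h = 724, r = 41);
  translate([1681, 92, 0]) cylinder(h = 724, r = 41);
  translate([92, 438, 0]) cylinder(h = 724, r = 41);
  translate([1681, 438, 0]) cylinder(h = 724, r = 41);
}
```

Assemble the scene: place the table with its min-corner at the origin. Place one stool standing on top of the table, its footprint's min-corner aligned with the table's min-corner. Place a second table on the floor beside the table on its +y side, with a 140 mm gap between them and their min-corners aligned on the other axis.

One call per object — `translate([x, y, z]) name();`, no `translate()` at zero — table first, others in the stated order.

table();
translate([0, 0, 737]) stool();
translate([0, 1087, 0]) table_2();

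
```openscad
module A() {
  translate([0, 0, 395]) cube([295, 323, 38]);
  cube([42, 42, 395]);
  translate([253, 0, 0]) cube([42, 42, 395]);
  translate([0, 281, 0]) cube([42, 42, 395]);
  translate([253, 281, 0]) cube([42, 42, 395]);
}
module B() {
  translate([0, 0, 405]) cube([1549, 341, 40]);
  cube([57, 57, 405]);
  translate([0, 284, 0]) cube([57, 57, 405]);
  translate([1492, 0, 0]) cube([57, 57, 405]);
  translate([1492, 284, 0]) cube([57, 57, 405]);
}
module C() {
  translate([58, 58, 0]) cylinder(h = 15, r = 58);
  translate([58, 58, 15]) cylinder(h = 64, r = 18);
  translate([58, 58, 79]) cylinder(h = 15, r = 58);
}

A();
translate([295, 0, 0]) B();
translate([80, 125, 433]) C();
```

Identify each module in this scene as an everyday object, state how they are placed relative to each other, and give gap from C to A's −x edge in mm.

The spool's min-x is at 80; the stool's min-x is 0; gap = 80 mm.

A is a stool. B is a bench. C is a spool. The bench is against the stool's +x side, with their −y faces flush. The spool is on top of the stool. The gap from the spool to the stool's −x edge is 80 mm.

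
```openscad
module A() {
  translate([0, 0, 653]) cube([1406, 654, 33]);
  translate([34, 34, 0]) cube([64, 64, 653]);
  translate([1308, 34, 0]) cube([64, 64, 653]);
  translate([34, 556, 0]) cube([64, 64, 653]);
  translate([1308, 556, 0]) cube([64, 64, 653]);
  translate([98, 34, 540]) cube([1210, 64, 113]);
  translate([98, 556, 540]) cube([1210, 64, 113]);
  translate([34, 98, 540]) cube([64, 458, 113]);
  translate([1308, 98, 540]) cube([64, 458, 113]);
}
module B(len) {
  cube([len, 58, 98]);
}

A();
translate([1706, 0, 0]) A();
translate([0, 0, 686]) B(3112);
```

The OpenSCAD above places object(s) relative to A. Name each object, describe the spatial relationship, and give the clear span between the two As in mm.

Second table starts at x = 1706; first ends at x = 1406; clear span = 1706 − 1406 = 300 mm.

A is a table. B is a beam. A beam spans the tops of two tables. The clear span between the two tables is 300 mm.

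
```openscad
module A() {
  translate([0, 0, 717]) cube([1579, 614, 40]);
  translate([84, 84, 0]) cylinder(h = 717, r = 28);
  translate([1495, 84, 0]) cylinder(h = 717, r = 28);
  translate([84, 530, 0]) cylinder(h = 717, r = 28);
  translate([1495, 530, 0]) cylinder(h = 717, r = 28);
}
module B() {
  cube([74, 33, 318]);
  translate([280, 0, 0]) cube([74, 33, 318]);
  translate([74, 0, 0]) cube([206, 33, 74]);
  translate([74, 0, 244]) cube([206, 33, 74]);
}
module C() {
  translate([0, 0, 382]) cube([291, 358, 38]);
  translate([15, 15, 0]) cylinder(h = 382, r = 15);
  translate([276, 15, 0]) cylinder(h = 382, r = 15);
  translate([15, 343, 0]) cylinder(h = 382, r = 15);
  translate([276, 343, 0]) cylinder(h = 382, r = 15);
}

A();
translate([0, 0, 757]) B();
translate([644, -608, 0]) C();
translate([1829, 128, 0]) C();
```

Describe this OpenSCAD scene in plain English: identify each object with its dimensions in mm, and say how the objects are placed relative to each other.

A is a table with a 1579×614 mm rectangular top, 40 mm thick, top surface at z = 757 mm, supported by four round legs of 56 mm diameter, each leg's bounding box inset 56 mm from the nearest pair of top edges, running from the floor.

B is a rectangular picture frame lying in the x–z plane (depth along y). The opening is 206 mm wide (x) by 170 mm tall (z), surrounded by a border 74 mm wide on all four sides. The frame is 33 mm deep and is made of two full-height vertical stiles with two horizontal rails fitted between them.

C is a four-legged stool. The seat is 291×358 mm, 38 mm thick, top at z = 420 mm. It stands on four round legs, each 30 mm in diameter, from z = 0 to the seat underside, each leg's axis is inset half a diameter from the nearest pair of seat edges (so the leg's bounding box is flush with the corner).

The picture frame is on top of the table. Two stools sit around the table at the −y, +x sides.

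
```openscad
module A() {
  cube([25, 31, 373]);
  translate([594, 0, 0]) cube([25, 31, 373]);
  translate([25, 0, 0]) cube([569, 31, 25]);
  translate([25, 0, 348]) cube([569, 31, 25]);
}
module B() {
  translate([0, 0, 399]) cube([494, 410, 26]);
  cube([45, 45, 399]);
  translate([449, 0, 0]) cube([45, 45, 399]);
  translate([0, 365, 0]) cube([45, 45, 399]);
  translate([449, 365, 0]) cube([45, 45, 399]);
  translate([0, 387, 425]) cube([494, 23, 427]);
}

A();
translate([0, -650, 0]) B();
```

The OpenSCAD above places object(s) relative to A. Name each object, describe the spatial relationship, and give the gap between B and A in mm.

The chair's nearest face is 240 mm from the picture frame's −y face.

A is a picture frame. B is a chair. The chair is on the floor beside the picture frame on its −y side. The gap between the chair and the picture frame is 240 mm.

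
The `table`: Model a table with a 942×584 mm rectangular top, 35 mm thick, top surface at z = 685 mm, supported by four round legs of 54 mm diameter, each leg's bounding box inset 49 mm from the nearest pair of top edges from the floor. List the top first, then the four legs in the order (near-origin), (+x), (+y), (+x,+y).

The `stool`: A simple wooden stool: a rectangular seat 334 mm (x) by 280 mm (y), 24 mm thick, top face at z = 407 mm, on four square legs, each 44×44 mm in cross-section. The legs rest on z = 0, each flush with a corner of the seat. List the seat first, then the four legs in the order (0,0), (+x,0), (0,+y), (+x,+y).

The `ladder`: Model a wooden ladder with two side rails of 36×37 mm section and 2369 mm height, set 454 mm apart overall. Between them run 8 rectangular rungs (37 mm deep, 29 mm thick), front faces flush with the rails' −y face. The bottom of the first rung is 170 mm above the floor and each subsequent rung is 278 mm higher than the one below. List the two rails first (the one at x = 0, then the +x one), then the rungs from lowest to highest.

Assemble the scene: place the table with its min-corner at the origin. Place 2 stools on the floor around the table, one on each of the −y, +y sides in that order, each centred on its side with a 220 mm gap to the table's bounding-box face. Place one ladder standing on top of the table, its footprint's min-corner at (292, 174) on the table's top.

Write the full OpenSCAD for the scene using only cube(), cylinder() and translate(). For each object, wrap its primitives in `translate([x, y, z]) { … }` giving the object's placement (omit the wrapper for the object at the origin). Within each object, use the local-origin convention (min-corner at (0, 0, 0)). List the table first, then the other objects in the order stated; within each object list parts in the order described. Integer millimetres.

translate([0, 0, 650]) cube([942, 584, 35]);
translate([76, 76, 0]) cylinder(h = 650, r = 27);
translate([866, 76, 0]) cylinder(h = 650, r = 27);
translate([76, 508, 0]) cylinder(h = 650, r = 27);
translate([866, 508, 0]) cylinder(h = 650, r = 27);
translate([304, -500, 0]) {
  translate([0, 0, 383]) cube([334, 280, 24]);
  cube([44, 44, 383]);
  translate([290, 0, 0]) cube([44, 44, 383]);
  translate([0, 236, 0]) cube([44, 44, 383]);
  translate([290, 236, 0]) cube([44, 44, 383]);
}
translate([304, 804, 0]) {
  translate([0, 0, 383]) cube([334, 280, 24]);
  cube([44, 44, 383]);
  translate([290, 0, 0]) cube([44, 44, 383]);
  translate([0, 236, 0]) cube([44, 44, 383]);
  translate([290, 236, 0]) cube([44, 44, 383]);
}
translate([292, 174, 685]) {
  cube([36, 37, 2369]);
  translate([418, 0, 0]) cube([36, 37, 2369]);
  translate([36, 0, 170]) cube([382, 37, 29]);
  translate([36, 0, 448]) cube([382, 37, 29]);
  translate([36, 0, 726]) cube([382, 37, 29]);
  translate([36, 0, 1004]) cube([382, 37, 29]);
  translate([36, 0, 1282]) cube([382, 37, 29]);
  translate([36, 0, 1560]) cube([382, 37, 29]);
  translate([36, 0, 1838]) cube([382, 37, 29]);
  translate([36, 0, 2116]) cube([382, 37, 29]);
}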